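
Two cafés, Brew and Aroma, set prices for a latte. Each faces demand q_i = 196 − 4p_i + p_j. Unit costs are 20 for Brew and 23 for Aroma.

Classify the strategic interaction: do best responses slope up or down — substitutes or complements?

Brew's profit: π = (p_{Brew} − 20)(196 − 4p_{Brew} + p_{Aroma}).
∂π/∂p_{Brew} = 276 − 8p_{Brew} + p_{Aroma} = 0 ⇒ p_{Brew} = 34.5 + 0.125p_{Aroma}.
The best-response slope dp_{Brew}/dp_{Aroma} = 0.125 > 0: the reaction function is upward-sloping, so the choices are strategic complements.

strategic complements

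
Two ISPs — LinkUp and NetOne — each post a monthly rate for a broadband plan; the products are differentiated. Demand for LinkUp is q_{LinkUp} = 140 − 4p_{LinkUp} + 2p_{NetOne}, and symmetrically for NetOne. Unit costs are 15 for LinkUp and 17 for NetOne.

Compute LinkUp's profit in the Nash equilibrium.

1383.84

LinkUp's profit: π = (p_{LinkUp} − 15)(140 − 4p_{LinkUp} + 2p_{NetOne}).
∂π/∂p_{LinkUp} = 200 − 8p_{LinkUp} + 2p_{NetOne} = 0 ⇒ p_{LinkUp} = 25 + 0.25p_{NetOne}.
Similarly p_{NetOne} = 26 + 0.25p_{LinkUp}.
Solving the two reaction functions simultaneously: (1 − (0.25)(0.25))p_{LinkUp} = 25 + 0.25·26, so 0.9375p_{LinkUp} = 31.5 and p_{LinkUp} = 33.6.
Then p_{NetOne} = 26 + 0.25·33.6 = 34.4.
q_{LinkUp} = 140 − 4·33.6 + 2·34.4 = 74.4.
Profit = (33.6 − 15)·74.4 = 1383.84.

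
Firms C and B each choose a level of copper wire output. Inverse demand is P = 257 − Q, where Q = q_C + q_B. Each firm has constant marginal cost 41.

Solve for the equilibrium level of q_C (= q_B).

72

Firm C's profit: π = q_C(257 − (q_C + q_B)) − 41q_C.
∂π/∂q_C = 216 − 2q_C − q_B = 0, so q_C = 108 − 0.5q_B.
Setting q_C = q_B in the reaction function: q_C = 108 − 0.5q_C, so q_C = 108 / 1.5 = 72.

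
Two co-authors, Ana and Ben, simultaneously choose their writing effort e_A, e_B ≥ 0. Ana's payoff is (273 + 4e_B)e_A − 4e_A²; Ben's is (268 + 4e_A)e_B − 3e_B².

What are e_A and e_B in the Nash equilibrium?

Expanding Ana's payoff: 273e_A + 4e_Be_A − 4e_A².
∂π/∂e_A = 273 + 4e_B − 8e_A = 0, so e_A = 34.125 + 0.5e_B.
Likewise for Ben: e_B = 134/3 + (2/3)e_A.
Plugging e_B into Ana's best response: e_A = 34.125 + 0.5(134/3 + (2/3)e_A) ⇒ (2/3)e_A = 1355/24, so e_A = 84.6875.
Then e_B = 134/3 + (2/3)·84.6875 = 101.125.

84.6875, 101.125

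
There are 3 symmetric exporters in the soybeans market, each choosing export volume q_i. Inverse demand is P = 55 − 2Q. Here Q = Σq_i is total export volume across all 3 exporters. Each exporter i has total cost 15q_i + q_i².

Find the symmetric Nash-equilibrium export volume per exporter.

A representative exporter's profit is π_i = q_i(55 − 2Q) − 15q_i − q_i², with Q = q_i + Σ_{j≠i} q_j.
First-order condition: 40 − 6q_i − 2Σ_{j≠i} q_j = 0.
Imposing symmetry (q_j = q for all j) turns Σ_{j≠i} q_j into 2q, so 40 = 10q and q = 4.

4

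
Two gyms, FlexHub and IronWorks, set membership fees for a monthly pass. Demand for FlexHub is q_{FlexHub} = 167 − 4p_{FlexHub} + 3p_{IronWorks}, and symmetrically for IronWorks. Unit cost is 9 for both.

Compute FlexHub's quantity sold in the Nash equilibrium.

FlexHub's profit: π = (p_{FlexHub} − 9)(167 − 4p_{FlexHub} + 3p_{IronWorks}).
∂π/∂p_{FlexHub} = 203 − 8p_{FlexHub} + 3p_{IronWorks} = 0 ⇒ p_{FlexHub} = 25.375 + 0.375p_{IronWorks}.
The game is symmetric, so in equilibrium p_{IronWorks} = p_{FlexHub}: the reaction function gives 0.625p_{FlexHub} = 25.375, hence p_{FlexHub} = 40.6.
q_{FlexHub} = 167 − 4·40.6 + 3·40.6 = 126.4.

126.4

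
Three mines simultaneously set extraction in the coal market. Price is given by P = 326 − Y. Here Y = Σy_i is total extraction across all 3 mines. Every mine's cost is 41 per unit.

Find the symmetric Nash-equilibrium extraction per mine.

71.25

A representative mine's profit is π_i = y_i(326 − Y) − 41y_i, with Y = y_i + Σ_{j≠i} y_j.
First-order condition: 285 − 2y_i − Σ_{j≠i} y_j = 0.
With identical mines, set every y_j = y: then 285 − 2y − 2y = 0, i.e. y = 285/4 = 71.25.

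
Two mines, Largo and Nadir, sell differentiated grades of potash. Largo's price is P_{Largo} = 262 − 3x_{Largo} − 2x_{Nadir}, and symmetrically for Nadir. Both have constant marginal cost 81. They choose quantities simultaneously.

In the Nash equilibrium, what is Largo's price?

148.875

Mine Largo's profit: π = x_{Largo}(262 − 3x_{Largo} − 2x_{Nadir}) − 81x_{Largo}.
∂π/∂x_{Largo} = 181 − 6x_{Largo} − 2x_{Nadir} = 0 ⇒ x_{Largo} = 181/6 − (1/3)x_{Nadir}.
The game is symmetric, so in equilibrium x_{Nadir} = x_{Largo}: the reaction function gives (4/3)x_{Largo} = 181/6, hence x_{Largo} = 22.625.
P_{Largo} = 262 − 3·22.625 − 2·22.625 = 148.875.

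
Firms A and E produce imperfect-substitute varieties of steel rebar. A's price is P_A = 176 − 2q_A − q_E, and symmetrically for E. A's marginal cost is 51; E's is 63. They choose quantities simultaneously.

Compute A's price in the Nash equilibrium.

102.6

Firm A's profit: π = q_A(176 − 2q_A − q_E) − 51q_A.
∂π/∂q_A = 125 − 4q_A − q_E = 0 ⇒ q_A = 31.25 − 0.25q_E.
Similarly q_E = 28.25 − 0.25q_A.
Plugging q_E into A's best response: q_A = 31.25 − 0.25(28.25 − 0.25q_A) ⇒ 0.9375q_A = 24.1875, so q_A = 25.8.
Then q_E = 28.25 − 0.25·25.8 = 21.8.
P_A = 176 − 2·25.8 − 21.8 = 102.6.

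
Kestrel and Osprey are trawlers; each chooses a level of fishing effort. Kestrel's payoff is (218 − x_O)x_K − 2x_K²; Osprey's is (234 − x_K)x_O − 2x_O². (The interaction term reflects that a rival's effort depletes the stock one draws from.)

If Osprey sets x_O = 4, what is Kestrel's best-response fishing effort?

53.5

Expanding Kestrel's payoff: 218x_K − x_Ox_K − 2x_K².
∂π/∂x_K = 218 − x_O − 4x_K = 0, so x_K = 54.5 − 0.25x_O.
At x_O = 4: x_K = 54.5 − 0.25·4 = 53.5.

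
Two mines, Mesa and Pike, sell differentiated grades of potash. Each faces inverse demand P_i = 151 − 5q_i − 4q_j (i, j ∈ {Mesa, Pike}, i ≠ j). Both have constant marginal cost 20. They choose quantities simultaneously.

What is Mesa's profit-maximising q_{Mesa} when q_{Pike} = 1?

Mine Mesa's profit: π = q_{Mesa}(151 − 5q_{Mesa} − 4q_{Pike}) − 20q_{Mesa}.
∂π/∂q_{Mesa} = 131 − 10q_{Mesa} − 4q_{Pike} = 0 ⇒ q_{Mesa} = 13.1 − 0.4q_{Pike}.
At q_{Pike} = 1: q_{Mesa} = 13.1 − 0.4·1 = 12.7.

12.7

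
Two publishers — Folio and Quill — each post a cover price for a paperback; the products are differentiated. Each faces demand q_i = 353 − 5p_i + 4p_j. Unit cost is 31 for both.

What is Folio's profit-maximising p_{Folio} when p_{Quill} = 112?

Folio's profit: π = (p_{Folio} − 31)(353 − 5p_{Folio} + 4p_{Quill}).
∂π/∂p_{Folio} = 508 − 10p_{Folio} + 4p_{Quill} = 0 ⇒ p_{Folio} = 50.8 + 0.4p_{Quill}.
At p_{Quill} = 112: p_{Folio} = 50.8 + 0.4·112 = 95.6.

95.6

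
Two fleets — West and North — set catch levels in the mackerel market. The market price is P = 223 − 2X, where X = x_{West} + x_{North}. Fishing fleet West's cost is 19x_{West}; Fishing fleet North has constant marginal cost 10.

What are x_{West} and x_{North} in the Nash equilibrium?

32.5, 37

Fishing fleet West's profit: π = x_{West}(223 − 2(x_{West} + x_{North})) − 19x_{West}.
∂π/∂x_{West} = 204 − 4x_{West} − 2x_{North} = 0, so x_{West} = 51 − 0.5x_{North}.
By the same steps for North: x_{North} = 53.25 − 0.5x_{West}.
Solving the two reaction functions simultaneously: (1 − (−0.5)(−0.5))x_{West} = 51 − 0.5·53.25, so 0.75x_{West} = 24.375 and x_{West} = 32.5.
Then x_{North} = 53.25 − 0.5·32.5 = 37.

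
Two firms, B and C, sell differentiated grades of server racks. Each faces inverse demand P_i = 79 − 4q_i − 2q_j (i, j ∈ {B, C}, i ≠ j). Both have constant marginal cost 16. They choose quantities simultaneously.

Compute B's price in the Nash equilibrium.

41.2

Firm B's profit: π = q_B(79 − 4q_B − 2q_C) − 16q_B.
∂π/∂q_B = 63 − 8q_B − 2q_C = 0 ⇒ q_B = 7.875 − 0.25q_C.
By symmetry q_C = q_B; substituting into the reaction function, 1.25q_B = 7.875 and q_B = 6.3.
P_B = 79 − 4·6.3 − 2·6.3 = 41.2.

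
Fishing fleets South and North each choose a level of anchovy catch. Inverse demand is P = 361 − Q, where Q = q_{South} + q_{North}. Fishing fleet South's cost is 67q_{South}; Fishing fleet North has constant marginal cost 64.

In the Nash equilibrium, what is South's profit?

Fishing fleet South's profit: π = q_{South}(361 − (q_{South} + q_{North})) − 67q_{South}.
∂π/∂q_{South} = 294 − 2q_{South} − q_{North} = 0, so q_{South} = 147 − 0.5q_{North}.
By the same steps for North: q_{North} = 148.5 − 0.5q_{South}.
Solving the two reaction functions simultaneously: (1 − (−0.5)(−0.5))q_{South} = 147 − 0.5·148.5, so 0.75q_{South} = 72.75 and q_{South} = 97.
Then q_{North} = 148.5 − 0.5·97 = 100.
Price P = 361 − 197 = 164.
South's profit: (164 − 67)·97 = 9409.

9409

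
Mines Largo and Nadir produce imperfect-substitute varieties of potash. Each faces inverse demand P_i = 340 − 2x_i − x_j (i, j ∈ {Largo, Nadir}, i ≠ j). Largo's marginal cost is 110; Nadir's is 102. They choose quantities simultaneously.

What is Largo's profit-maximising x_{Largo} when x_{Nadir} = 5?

56.25

Mine Largo's profit: π = x_{Largo}(340 − 2x_{Largo} − x_{Nadir}) − 110x_{Largo}.
∂π/∂x_{Largo} = 230 − 4x_{Largo} − x_{Nadir} = 0 ⇒ x_{Largo} = 57.5 − 0.25x_{Nadir}.
At x_{Nadir} = 5: x_{Largo} = 57.5 − 0.25·5 = 56.25.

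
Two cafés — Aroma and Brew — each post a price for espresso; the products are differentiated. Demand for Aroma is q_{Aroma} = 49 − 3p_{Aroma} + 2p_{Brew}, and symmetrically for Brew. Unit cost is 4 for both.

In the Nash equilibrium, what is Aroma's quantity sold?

Aroma's profit: π = (p_{Aroma} − 4)(49 − 3p_{Aroma} + 2p_{Brew}).
∂π/∂p_{Aroma} = 61 − 6p_{Aroma} + 2p_{Brew} = 0 ⇒ p_{Aroma} = 61/6 + (1/3)p_{Brew}.
The game is symmetric, so in equilibrium p_{Brew} = p_{Aroma}: the reaction function gives (2/3)p_{Aroma} = 61/6, hence p_{Aroma} = 15.25.
q_{Aroma} = 49 − 3·15.25 + 2·15.25 = 33.75.

33.75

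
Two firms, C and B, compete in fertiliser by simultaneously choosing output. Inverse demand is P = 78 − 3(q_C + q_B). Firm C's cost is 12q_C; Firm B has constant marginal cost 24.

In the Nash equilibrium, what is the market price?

38

Firm C's profit: π = q_C(78 − 3(q_C + q_B)) − 12q_C.
∂π/∂q_C = 66 − 6q_C − 3q_B = 0, so q_C = 11 − 0.5q_B.
By the same steps for B: q_B = 9 − 0.5q_C.
Substituting the second reaction function into the first: q_C = 11 − 0.5(9 − 0.5q_C), which gives 0.75q_C = 6.5 ⇒ q_C = 26/3.
Then q_B = 9 − 0.5·(26/3) = 14/3.
Equilibrium price: P = 78 − 3·(40/3) = 38.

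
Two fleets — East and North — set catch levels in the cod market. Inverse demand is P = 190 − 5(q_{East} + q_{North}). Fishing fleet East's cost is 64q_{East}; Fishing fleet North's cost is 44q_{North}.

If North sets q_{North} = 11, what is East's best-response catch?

7.1

Fishing fleet East's profit: π = q_{East}(190 − 5(q_{East} + q_{North})) − 64q_{East}.
∂π/∂q_{East} = 126 − 10q_{East} − 5q_{North} = 0, so q_{East} = 12.6 − 0.5q_{North}.
At q_{North} = 11: q_{East} = 12.6 − 0.5·11 = 7.1.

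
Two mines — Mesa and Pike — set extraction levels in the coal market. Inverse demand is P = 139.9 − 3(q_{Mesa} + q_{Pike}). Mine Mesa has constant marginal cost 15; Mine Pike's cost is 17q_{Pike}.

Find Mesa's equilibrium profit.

Mine Mesa's profit: π = q_{Mesa}(139.9 − 3(q_{Mesa} + q_{Pike})) − 15q_{Mesa}.
∂π/∂q_{Mesa} = 124.9 − 6q_{Mesa} − 3q_{Pike} = 0, so q_{Mesa} = 1249/60 − 0.5q_{Pike}.
By the same steps for Pike: q_{Pike} = 1229/60 − 0.5q_{Mesa}.
Plugging q_{Pike} into Mesa's best response: q_{Mesa} = 1249/60 − 0.5(1229/60 − 0.5q_{Mesa}) ⇒ 0.75q_{Mesa} = 10.575, so q_{Mesa} = 14.1.
Then q_{Pike} = 1229/60 − 0.5·14.1 = 403/30.
Price P = 139.9 − 3·(413/15) = 57.3.
Mesa's profit: (57.3 − 15)·14.1 = 596.43.

596.43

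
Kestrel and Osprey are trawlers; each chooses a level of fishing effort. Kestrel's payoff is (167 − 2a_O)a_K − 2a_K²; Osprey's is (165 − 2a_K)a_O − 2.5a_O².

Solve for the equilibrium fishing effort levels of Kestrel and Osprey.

31.5625, 20.375

Expanding Kestrel's payoff: 167a_K − 2a_Oa_K − 2a_K².
∂π/∂a_K = 167 − 2a_O − 4a_K = 0, so a_K = 41.75 − 0.5a_O.
Likewise for Osprey: a_O = 33 − 0.4a_K.
Substituting the second reaction function into the first: a_K = 41.75 − 0.5(33 − 0.4a_K), which gives 0.8a_K = 25.25 ⇒ a_K = 31.5625.
Then a_O = 33 − 0.4·31.5625 = 20.375.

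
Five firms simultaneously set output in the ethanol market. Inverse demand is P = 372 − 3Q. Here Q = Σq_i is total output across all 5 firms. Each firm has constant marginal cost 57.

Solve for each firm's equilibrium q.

A representative firm's profit is π_i = q_i(372 − 3Q) − 57q_i, with Q = q_i + Σ_{j≠i} q_j.
First-order condition: 315 − 6q_i − 3Σ_{j≠i} q_j = 0.
With identical firms, set every q_j = q: then 315 − 6q − 12q = 0, i.e. q = 315/18 = 17.5.

17.5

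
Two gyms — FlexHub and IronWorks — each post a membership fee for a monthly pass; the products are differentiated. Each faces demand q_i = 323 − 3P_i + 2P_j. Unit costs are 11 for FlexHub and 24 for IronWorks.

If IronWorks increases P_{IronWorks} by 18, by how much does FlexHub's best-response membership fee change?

6

FlexHub's profit: π = (P_{FlexHub} − 11)(323 − 3P_{FlexHub} + 2P_{IronWorks}).
∂π/∂P_{FlexHub} = 356 − 6P_{FlexHub} + 2P_{IronWorks} = 0 ⇒ P_{FlexHub} = 178/3 + (1/3)P_{IronWorks}.
The reaction-function slope is 1/3, so an 18-unit rise in P_{IronWorks} moves P_{FlexHub} by 1/3 × 18 = 6. FlexHub's best response rises — the actions are strategic complements.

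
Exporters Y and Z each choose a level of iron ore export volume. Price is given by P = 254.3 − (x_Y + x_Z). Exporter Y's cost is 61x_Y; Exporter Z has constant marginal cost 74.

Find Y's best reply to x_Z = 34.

79.65

Exporter Y's profit: π = x_Y(254.3 − (x_Y + x_Z)) − 61x_Y.
∂π/∂x_Y = 193.3 − 2x_Y − x_Z = 0, so x_Y = 96.65 − 0.5x_Z.
At x_Z = 34: x_Y = 96.65 − 0.5·34 = 79.65.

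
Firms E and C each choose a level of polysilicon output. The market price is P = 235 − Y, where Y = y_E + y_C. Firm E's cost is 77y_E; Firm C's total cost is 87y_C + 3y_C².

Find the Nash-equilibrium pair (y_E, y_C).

74.4, 9.2

Firm E's profit: π = y_E(235 − (y_E + y_C)) − 77y_E.
∂π/∂y_E = 158 − 2y_E − y_C = 0, so y_E = 79 − 0.5y_C.
For C: ∂π/∂y_C = 148 − 8y_C − y_E = 0 ⇒ y_C = 18.5 − 0.125y_E.
Substituting the second reaction function into the first: y_E = 79 − 0.5(18.5 − 0.125y_E), which gives 0.9375y_E = 69.75 ⇒ y_E = 74.4.
Then y_C = 18.5 − 0.125·74.4 = 9.2.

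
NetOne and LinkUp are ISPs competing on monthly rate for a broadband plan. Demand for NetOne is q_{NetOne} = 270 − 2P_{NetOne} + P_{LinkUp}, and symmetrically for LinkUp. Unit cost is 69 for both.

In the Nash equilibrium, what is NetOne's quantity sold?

NetOne's profit: π = (P_{NetOne} − 69)(270 − 2P_{NetOne} + P_{LinkUp}).
∂π/∂P_{NetOne} = 408 − 4P_{NetOne} + P_{LinkUp} = 0 ⇒ P_{NetOne} = 102 + 0.25P_{LinkUp}.
By symmetry P_{LinkUp} = P_{NetOne}; substituting into the reaction function, 0.75P_{NetOne} = 102 and P_{NetOne} = 136.
q_{NetOne} = 270 − 2·136 + 136 = 134.

134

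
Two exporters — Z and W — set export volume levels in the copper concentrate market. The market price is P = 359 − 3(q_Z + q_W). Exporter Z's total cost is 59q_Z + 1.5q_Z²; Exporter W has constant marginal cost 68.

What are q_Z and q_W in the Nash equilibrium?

Exporter Z's profit: π = q_Z(359 − 3(q_Z + q_W)) − 59q_Z − 1.5q_Z².
∂π/∂q_Z = 300 − 9q_Z − 3q_W = 0, so q_Z = 100/3 − (1/3)q_W.
For W: ∂π/∂q_W = 291 − 6q_W − 3q_Z = 0 ⇒ q_W = 48.5 − 0.5q_Z.
Substituting the second reaction function into the first: q_Z = 100/3 − (1/3)(48.5 − 0.5q_Z), which gives (5/6)q_Z = 103/6 ⇒ q_Z = 20.6.
Then q_W = 48.5 − 0.5·20.6 = 38.2.

20.6, 38.2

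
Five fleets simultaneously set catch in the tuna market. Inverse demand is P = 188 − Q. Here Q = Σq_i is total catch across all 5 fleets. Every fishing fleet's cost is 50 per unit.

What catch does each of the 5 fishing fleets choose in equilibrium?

23

A representative fishing fleet's profit is π_i = q_i(188 − Q) − 50q_i, with Q = q_i + Σ_{j≠i} q_j.
First-order condition: 138 − 2q_i − Σ_{j≠i} q_j = 0.
Imposing symmetry (q_j = q for all j) turns Σ_{j≠i} q_j into 4q, so 138 = 6q and q = 23.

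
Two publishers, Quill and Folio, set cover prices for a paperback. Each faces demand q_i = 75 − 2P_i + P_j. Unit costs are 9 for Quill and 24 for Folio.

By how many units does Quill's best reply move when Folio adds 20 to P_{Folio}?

5

Quill's profit: π = (P_{Quill} − 9)(75 − 2P_{Quill} + P_{Folio}).
∂π/∂P_{Quill} = 93 − 4P_{Quill} + P_{Folio} = 0 ⇒ P_{Quill} = 23.25 + 0.25P_{Folio}.
The reaction-function slope is 0.25, so a 20-unit rise in P_{Folio} moves P_{Quill} by 0.25 × 20 = 5. Quill's best response rises — the actions are strategic complements.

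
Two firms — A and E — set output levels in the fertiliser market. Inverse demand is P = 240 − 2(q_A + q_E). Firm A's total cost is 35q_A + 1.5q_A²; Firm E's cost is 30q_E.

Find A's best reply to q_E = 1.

Firm A's profit: π = q_A(240 − 2(q_A + q_E)) − 35q_A − 1.5q_A².
∂π/∂q_A = 205 − 7q_A − 2q_E = 0, so q_A = 205/7 − (2/7)q_E.
At q_E = 1: q_A = 205/7 − (2/7)·1 = 29.

29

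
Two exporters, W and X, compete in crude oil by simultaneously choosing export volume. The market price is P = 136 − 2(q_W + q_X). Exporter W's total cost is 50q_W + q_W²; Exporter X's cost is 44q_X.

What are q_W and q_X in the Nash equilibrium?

Exporter W's profit: π = q_W(136 − 2(q_W + q_X)) − 50q_W − q_W².
∂π/∂q_W = 86 − 6q_W − 2q_X = 0, so q_W = 43/3 − (1/3)q_X.
For X: ∂π/∂q_X = 92 − 4q_X − 2q_W = 0 ⇒ q_X = 23 − 0.5q_W.
Plugging q_X into W's best response: q_W = 43/3 − (1/3)(23 − 0.5q_W) ⇒ (5/6)q_W = 20/3, so q_W = 8.
Then q_X = 23 − 0.5·8 = 19.

8, 19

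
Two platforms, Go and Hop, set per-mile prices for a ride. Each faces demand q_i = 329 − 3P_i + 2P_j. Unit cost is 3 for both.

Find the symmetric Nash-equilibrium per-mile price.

84.5

Go's profit: π = (P_{Go} − 3)(329 − 3P_{Go} + 2P_{Hop}).
∂π/∂P_{Go} = 338 − 6P_{Go} + 2P_{Hop} = 0 ⇒ P_{Go} = 169/3 + (1/3)P_{Hop}.
Setting P_{Go} = P_{Hop} in the reaction function: P_{Go} = 169/3 + (1/3)P_{Go}, so P_{Go} = (169/3) / (2/3) = 84.5.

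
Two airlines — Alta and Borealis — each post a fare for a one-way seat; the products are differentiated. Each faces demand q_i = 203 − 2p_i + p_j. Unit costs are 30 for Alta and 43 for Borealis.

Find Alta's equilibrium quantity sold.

Alta's profit: π = (p_{Alta} − 30)(203 − 2p_{Alta} + p_{Borealis}).
∂π/∂p_{Alta} = 263 − 4p_{Alta} + p_{Borealis} = 0 ⇒ p_{Alta} = 65.75 + 0.25p_{Borealis}.
Similarly p_{Borealis} = 72.25 + 0.25p_{Alta}.
Solving the two reaction functions simultaneously: (1 − (0.25)(0.25))p_{Alta} = 65.75 + 0.25·72.25, so 0.9375p_{Alta} = 83.8125 and p_{Alta} = 89.4.
Then p_{Borealis} = 72.25 + 0.25·89.4 = 94.6.
q_{Alta} = 203 − 2·89.4 + 94.6 = 118.8.

118.8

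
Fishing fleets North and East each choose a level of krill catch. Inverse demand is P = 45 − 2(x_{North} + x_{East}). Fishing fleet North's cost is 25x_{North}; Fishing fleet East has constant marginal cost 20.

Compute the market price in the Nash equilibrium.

Fishing fleet North's profit: π = x_{North}(45 − 2(x_{North} + x_{East})) − 25x_{North}.
∂π/∂x_{North} = 20 − 4x_{North} − 2x_{East} = 0, so x_{North} = 5 − 0.5x_{East}.
By the same steps for East: x_{East} = 6.25 − 0.5x_{North}.
Substituting the second reaction function into the first: x_{North} = 5 − 0.5(6.25 − 0.5x_{North}), which gives 0.75x_{North} = 1.875 ⇒ x_{North} = 2.5.
Then x_{East} = 6.25 − 0.5·2.5 = 5.
Equilibrium price: P = 45 − 2·7.5 = 30.

30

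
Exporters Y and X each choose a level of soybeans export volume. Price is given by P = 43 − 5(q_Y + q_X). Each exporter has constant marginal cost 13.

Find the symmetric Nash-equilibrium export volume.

2

Exporter Y's profit: π = q_Y(43 − 5(q_Y + q_X)) − 13q_Y.
∂π/∂q_Y = 30 − 10q_Y − 5q_X = 0, so q_Y = 3 − 0.5q_X.
Setting q_Y = q_X in the reaction function: q_Y = 3 − 0.5q_Y, so q_Y = 3 / 1.5 = 2.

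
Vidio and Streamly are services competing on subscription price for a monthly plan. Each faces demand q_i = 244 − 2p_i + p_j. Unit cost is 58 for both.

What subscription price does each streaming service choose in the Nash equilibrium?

120

Vidio's profit: π = (p_{Vidio} − 58)(244 − 2p_{Vidio} + p_{Streamly}).
∂π/∂p_{Vidio} = 360 − 4p_{Vidio} + p_{Streamly} = 0 ⇒ p_{Vidio} = 90 + 0.25p_{Streamly}.
Setting p_{Vidio} = p_{Streamly} in the reaction function: p_{Vidio} = 90 + 0.25p_{Vidio}, so p_{Vidio} = 90 / 0.75 = 120.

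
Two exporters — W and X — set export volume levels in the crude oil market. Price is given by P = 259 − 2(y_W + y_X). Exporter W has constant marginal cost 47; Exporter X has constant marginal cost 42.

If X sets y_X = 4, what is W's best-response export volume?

51

Exporter W's profit: π = y_W(259 − 2(y_W + y_X)) − 47y_W.
∂π/∂y_W = 212 − 4y_W − 2y_X = 0, so y_W = 53 − 0.5y_X.
At y_X = 4: y_W = 53 − 0.5·4 = 51.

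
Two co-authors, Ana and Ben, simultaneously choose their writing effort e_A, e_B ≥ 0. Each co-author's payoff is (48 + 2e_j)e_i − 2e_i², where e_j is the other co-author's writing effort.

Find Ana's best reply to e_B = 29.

26.5

Ana's payoff is (48 + 2e_B)e_A − 2e_A².
∂π/∂e_A = 48 + 2e_B − 4e_A = 0, so e_A = 12 + 0.5e_B.
At e_B = 29: e_A = 12 + 0.5·29 = 26.5.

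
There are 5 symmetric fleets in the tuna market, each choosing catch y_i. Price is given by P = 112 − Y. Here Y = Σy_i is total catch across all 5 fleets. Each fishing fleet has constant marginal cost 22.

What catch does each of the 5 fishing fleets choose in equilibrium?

15

A representative fishing fleet's profit is π_i = y_i(112 − Y) − 22y_i, with Y = y_i + Σ_{j≠i} y_j.
First-order condition: 90 − 2y_i − Σ_{j≠i} y_j = 0.
With identical fishing fleets, set every y_j = y: then 90 − 2y − 4y = 0, i.e. y = 90/6 = 15.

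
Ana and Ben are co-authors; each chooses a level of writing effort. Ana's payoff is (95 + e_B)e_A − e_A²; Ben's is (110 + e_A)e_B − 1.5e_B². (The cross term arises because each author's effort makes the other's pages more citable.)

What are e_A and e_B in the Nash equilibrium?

79, 63

Expanding Ana's payoff: 95e_A + e_Be_A − e_A².
∂π/∂e_A = 95 + e_B − 2e_A = 0, so e_A = 47.5 + 0.5e_B.
Likewise for Ben: e_B = 110/3 + (1/3)e_A.
Plugging e_B into Ana's best response: e_A = 47.5 + 0.5(110/3 + (1/3)e_A) ⇒ (5/6)e_A = 395/6, so e_A = 79.
Then e_B = 110/3 + (1/3)·79 = 63.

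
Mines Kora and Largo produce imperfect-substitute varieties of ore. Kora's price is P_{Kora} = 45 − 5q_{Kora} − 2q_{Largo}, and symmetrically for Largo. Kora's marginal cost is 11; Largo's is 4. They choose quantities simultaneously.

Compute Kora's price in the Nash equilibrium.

24.4375

Mine Kora's profit: π = q_{Kora}(45 − 5q_{Kora} − 2q_{Largo}) − 11q_{Kora}.
∂π/∂q_{Kora} = 34 − 10q_{Kora} − 2q_{Largo} = 0 ⇒ q_{Kora} = 3.4 − 0.2q_{Largo}.
Similarly q_{Largo} = 4.1 − 0.2q_{Kora}.
Plugging q_{Largo} into Kora's best response: q_{Kora} = 3.4 − 0.2(4.1 − 0.2q_{Kora}) ⇒ 0.96q_{Kora} = 2.58, so q_{Kora} = 2.6875.
Then q_{Largo} = 4.1 − 0.2·2.6875 = 3.5625.
P_{Kora} = 45 − 5·2.6875 − 2·3.5625 = 24.4375.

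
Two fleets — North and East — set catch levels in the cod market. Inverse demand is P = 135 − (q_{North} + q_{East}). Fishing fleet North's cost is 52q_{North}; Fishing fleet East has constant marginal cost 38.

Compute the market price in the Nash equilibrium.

Fishing fleet North's profit: π = q_{North}(135 − (q_{North} + q_{East})) − 52q_{North}.
∂π/∂q_{North} = 83 − 2q_{North} − q_{East} = 0, so q_{North} = 41.5 − 0.5q_{East}.
By the same steps for East: q_{East} = 48.5 − 0.5q_{North}.
Solving the two reaction functions simultaneously: (1 − (−0.5)(−0.5))q_{North} = 41.5 − 0.5·48.5, so 0.75q_{North} = 17.25 and q_{North} = 23.
Then q_{East} = 48.5 − 0.5·23 = 37.
Equilibrium price: P = 135 − 60 = 75.

75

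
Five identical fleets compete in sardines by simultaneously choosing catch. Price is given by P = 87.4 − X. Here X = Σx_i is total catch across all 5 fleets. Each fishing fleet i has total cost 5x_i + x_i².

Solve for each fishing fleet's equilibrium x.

A representative fishing fleet's profit is π_i = x_i(87.4 − X) − 5x_i − x_i², with X = x_i + Σ_{j≠i} x_j.
First-order condition: 82.4 − 4x_i − Σ_{j≠i} x_j = 0.
With identical fishing fleets, set every x_j = x: then 82.4 − 4x − 4x = 0, i.e. x = 82.4/8 = 10.3.

10.3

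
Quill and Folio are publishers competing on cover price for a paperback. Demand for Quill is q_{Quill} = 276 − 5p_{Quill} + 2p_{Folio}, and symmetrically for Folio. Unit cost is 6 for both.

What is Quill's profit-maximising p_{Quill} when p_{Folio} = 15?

33.6

Quill's profit: π = (p_{Quill} − 6)(276 − 5p_{Quill} + 2p_{Folio}).
∂π/∂p_{Quill} = 306 − 10p_{Quill} + 2p_{Folio} = 0 ⇒ p_{Quill} = 30.6 + 0.2p_{Folio}.
At p_{Folio} = 15: p_{Quill} = 30.6 + 0.2·15 = 33.6.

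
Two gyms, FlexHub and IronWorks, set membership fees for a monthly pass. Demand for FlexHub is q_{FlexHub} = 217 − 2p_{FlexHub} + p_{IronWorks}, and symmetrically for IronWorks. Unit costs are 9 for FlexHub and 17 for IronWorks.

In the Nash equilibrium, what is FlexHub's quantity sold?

140.8

FlexHub's profit: π = (p_{FlexHub} − 9)(217 − 2p_{FlexHub} + p_{IronWorks}).
∂π/∂p_{FlexHub} = 235 − 4p_{FlexHub} + p_{IronWorks} = 0 ⇒ p_{FlexHub} = 58.75 + 0.25p_{IronWorks}.
Similarly p_{IronWorks} = 62.75 + 0.25p_{FlexHub}.
Solving the two reaction functions simultaneously: (1 − (0.25)(0.25))p_{FlexHub} = 58.75 + 0.25·62.75, so 0.9375p_{FlexHub} = 74.4375 and p_{FlexHub} = 79.4.
Then p_{IronWorks} = 62.75 + 0.25·79.4 = 82.6.
q_{FlexHub} = 217 − 2·79.4 + 82.6 = 140.8.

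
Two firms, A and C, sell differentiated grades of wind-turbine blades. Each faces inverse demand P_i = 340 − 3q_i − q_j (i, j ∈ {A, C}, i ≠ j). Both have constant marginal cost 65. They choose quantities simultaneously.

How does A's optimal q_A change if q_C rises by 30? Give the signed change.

Firm A's profit: π = q_A(340 − 3q_A − q_C) − 65q_A.
∂π/∂q_A = 275 − 6q_A − q_C = 0 ⇒ q_A = 275/6 − (1/6)q_C.
The reaction-function slope is −1/6, so a 30-unit rise in q_C moves q_A by −1/6 × 30 = −5. A's best response falls — the actions are strategic substitutes.

-5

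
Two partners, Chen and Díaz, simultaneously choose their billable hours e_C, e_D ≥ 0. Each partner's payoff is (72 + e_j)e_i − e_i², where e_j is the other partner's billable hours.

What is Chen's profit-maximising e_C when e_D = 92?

82

Chen's payoff is (72 + e_D)e_C − e_C².
∂π/∂e_C = 72 + e_D − 2e_C = 0, so e_C = 36 + 0.5e_D.
At e_D = 92: e_C = 36 + 0.5·92 = 82.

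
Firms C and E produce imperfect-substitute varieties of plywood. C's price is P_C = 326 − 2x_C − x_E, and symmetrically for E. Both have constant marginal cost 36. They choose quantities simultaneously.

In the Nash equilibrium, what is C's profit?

Firm C's profit: π = x_C(326 − 2x_C − x_E) − 36x_C.
∂π/∂x_C = 290 − 4x_C − x_E = 0 ⇒ x_C = 72.5 − 0.25x_E.
Setting x_C = x_E in the reaction function: x_C = 72.5 − 0.25x_C, so x_C = 72.5 / 1.25 = 58.
P_C = 326 − 2·58 − 58 = 152.
Profit = (152 − 36)·58 = 6728.

6728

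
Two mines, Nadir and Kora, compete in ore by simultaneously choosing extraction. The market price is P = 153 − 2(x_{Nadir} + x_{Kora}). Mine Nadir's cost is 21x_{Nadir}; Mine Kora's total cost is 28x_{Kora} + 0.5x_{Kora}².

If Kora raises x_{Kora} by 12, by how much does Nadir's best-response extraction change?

Mine Nadir's profit: π = x_{Nadir}(153 − 2(x_{Nadir} + x_{Kora})) − 21x_{Nadir}.
∂π/∂x_{Nadir} = 132 − 4x_{Nadir} − 2x_{Kora} = 0, so x_{Nadir} = 33 − 0.5x_{Kora}.
The reaction-function slope is −0.5, so a 12-unit rise in x_{Kora} moves x_{Nadir} by −0.5 × 12 = −6. Nadir's best response falls — the actions are strategic substitutes.

-6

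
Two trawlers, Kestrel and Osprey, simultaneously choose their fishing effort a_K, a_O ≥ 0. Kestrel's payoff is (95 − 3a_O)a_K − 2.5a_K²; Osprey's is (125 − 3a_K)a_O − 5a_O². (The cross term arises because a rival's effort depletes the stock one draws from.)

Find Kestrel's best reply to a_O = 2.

Expanding Kestrel's payoff: 95a_K − 3a_Oa_K − 2.5a_K².
∂π/∂a_K = 95 − 3a_O − 5a_K = 0, so a_K = 19 − 0.6a_O.
At a_O = 2: a_K = 19 − 0.6·2 = 17.8.

17.8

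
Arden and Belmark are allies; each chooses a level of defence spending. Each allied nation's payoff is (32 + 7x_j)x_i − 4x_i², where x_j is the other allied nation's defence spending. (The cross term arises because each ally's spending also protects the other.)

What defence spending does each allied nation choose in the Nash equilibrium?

32

Arden's payoff is (32 + 7x_B)x_A − 4x_A².
∂π/∂x_A = 32 + 7x_B − 8x_A = 0, so x_A = 4 + 0.875x_B.
By symmetry x_B = x_A; substituting into the reaction function, 0.125x_A = 4 and x_A = 32.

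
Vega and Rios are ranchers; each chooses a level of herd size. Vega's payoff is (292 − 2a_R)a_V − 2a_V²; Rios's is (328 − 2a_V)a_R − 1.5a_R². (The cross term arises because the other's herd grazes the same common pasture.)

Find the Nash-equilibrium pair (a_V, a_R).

Expanding Vega's payoff: 292a_V − 2a_Ra_V − 2a_V².
∂π/∂a_V = 292 − 2a_R − 4a_V = 0, so a_V = 73 − 0.5a_R.
Likewise for Rios: a_R = 328/3 − (2/3)a_V.
Substituting the second reaction function into the first: a_V = 73 − 0.5(328/3 − (2/3)a_V), which gives (2/3)a_V = 55/3 ⇒ a_V = 27.5.
Then a_R = 328/3 − (2/3)·27.5 = 91.

27.5, 91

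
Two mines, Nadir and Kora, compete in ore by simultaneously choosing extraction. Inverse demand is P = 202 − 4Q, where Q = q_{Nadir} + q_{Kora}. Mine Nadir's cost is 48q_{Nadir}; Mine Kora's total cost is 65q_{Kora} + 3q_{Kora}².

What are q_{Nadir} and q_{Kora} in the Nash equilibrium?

16.75, 5

Mine Nadir's profit: π = q_{Nadir}(202 − 4(q_{Nadir} + q_{Kora})) − 48q_{Nadir}.
∂π/∂q_{Nadir} = 154 − 8q_{Nadir} − 4q_{Kora} = 0, so q_{Nadir} = 19.25 − 0.5q_{Kora}.
For Kora: ∂π/∂q_{Kora} = 137 − 14q_{Kora} − 4q_{Nadir} = 0 ⇒ q_{Kora} = 137/14 − (2/7)q_{Nadir}.
Solving the two reaction functions simultaneously: (1 − (−0.5)(−2/7))q_{Nadir} = 19.25 − 0.5·(137/14), so (6/7)q_{Nadir} = 201/14 and q_{Nadir} = 16.75.
Then q_{Kora} = 137/14 − (2/7)·16.75 = 5.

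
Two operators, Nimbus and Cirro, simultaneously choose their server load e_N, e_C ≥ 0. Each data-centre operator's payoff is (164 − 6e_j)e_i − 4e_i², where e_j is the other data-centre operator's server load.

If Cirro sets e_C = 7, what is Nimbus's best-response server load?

Nimbus's payoff is (164 − 6e_C)e_N − 4e_N².
∂π/∂e_N = 164 − 6e_C − 8e_N = 0, so e_N = 20.5 − 0.75e_C.
At e_C = 7: e_N = 20.5 − 0.75·7 = 15.25.

15.25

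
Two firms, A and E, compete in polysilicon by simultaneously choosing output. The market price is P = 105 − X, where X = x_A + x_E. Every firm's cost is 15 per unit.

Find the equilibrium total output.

Firm A's profit: π = x_A(105 − (x_A + x_E)) − 15x_A.
∂π/∂x_A = 90 − 2x_A − x_E = 0, so x_A = 45 − 0.5x_E.
By symmetry x_E = x_A; substituting into the reaction function, 1.5x_A = 45 and x_A = 30.
Total output: 30 + 30 = 60.

60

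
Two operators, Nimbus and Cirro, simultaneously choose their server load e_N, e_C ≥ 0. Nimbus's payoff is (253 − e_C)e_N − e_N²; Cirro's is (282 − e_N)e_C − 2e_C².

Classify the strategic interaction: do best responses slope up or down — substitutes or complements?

strategic substitutes

Expanding Nimbus's payoff: 253e_N − e_Ce_N − e_N².
∂π/∂e_N = 253 − e_C − 2e_N = 0, so e_N = 126.5 − 0.5e_C.
The best-response slope de_N/de_C = −0.5 < 0: the reaction function is downward-sloping, so the choices are strategic substitutes.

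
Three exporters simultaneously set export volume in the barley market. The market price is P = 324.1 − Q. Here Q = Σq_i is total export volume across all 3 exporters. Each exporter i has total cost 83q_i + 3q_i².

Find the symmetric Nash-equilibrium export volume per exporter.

24.11

A representative exporter's profit is π_i = q_i(324.1 − Q) − 83q_i − 3q_i², with Q = q_i + Σ_{j≠i} q_j.
First-order condition: 241.1 − 8q_i − Σ_{j≠i} q_j = 0.
In a symmetric equilibrium every exporter chooses the same q, so Σ_{j≠i} q_j = 2q. The condition becomes 241.1 − 10q = 0, giving q = 241.1/10 = 24.11.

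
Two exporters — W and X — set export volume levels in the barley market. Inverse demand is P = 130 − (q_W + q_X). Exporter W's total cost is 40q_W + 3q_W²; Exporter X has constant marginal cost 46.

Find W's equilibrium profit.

Exporter W's profit: π = q_W(130 − (q_W + q_X)) − 40q_W − 3q_W².
∂π/∂q_W = 90 − 8q_W − q_X = 0, so q_W = 11.25 − 0.125q_X.
For X: ∂π/∂q_X = 84 − 2q_X − q_W = 0 ⇒ q_X = 42 − 0.5q_W.
Plugging q_X into W's best response: q_W = 11.25 − 0.125(42 − 0.5q_W) ⇒ 0.9375q_W = 6, so q_W = 6.4.
Then q_X = 42 − 0.5·6.4 = 38.8.
Price P = 130 − 45.2 = 84.8.
W's profit: (84.8 − 40)·6.4 − 3(6.4)² = 163.84.

163.84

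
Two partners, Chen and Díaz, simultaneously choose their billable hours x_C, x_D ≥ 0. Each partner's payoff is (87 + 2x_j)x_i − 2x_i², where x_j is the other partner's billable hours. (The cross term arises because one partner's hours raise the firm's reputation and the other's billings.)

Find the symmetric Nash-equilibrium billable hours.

Chen's payoff is (87 + 2x_D)x_C − 2x_C².
∂π/∂x_C = 87 + 2x_D − 4x_C = 0, so x_C = 21.75 + 0.5x_D.
Setting x_C = x_D in the reaction function: x_C = 21.75 + 0.5x_C, so x_C = 21.75 / 0.5 = 43.5.

43.5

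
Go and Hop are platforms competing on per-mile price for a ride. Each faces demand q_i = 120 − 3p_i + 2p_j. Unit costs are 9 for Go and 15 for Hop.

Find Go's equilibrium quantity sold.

86.625

Go's profit: π = (p_{Go} − 9)(120 − 3p_{Go} + 2p_{Hop}).
∂π/∂p_{Go} = 147 − 6p_{Go} + 2p_{Hop} = 0 ⇒ p_{Go} = 24.5 + (1/3)p_{Hop}.
Similarly p_{Hop} = 27.5 + (1/3)p_{Go}.
Solving the two reaction functions simultaneously: (1 − (1/3)(1/3))p_{Go} = 24.5 + (1/3)·27.5, so (8/9)p_{Go} = 101/3 and p_{Go} = 37.875.
Then p_{Hop} = 27.5 + (1/3)·37.875 = 40.125.
q_{Go} = 120 − 3·37.875 + 2·40.125 = 86.625.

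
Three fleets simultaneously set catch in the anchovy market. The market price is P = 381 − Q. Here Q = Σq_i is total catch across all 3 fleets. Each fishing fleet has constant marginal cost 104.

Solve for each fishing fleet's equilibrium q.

69.25

A representative fishing fleet's profit is π_i = q_i(381 − Q) − 104q_i, with Q = q_i + Σ_{j≠i} q_j.
First-order condition: 277 − 2q_i − Σ_{j≠i} q_j = 0.
In a symmetric equilibrium every fishing fleet chooses the same q, so Σ_{j≠i} q_j = 2q. The condition becomes 277 − 4q = 0, giving q = 277/4 = 69.25.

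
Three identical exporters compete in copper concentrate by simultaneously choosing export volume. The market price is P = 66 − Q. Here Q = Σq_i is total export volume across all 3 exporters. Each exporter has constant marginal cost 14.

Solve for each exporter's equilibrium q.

A representative exporter's profit is π_i = q_i(66 − Q) − 14q_i, with Q = q_i + Σ_{j≠i} q_j.
First-order condition: 52 − 2q_i − Σ_{j≠i} q_j = 0.
With identical exporters, set every q_j = q: then 52 − 2q − 2q = 0, i.e. q = 52/4 = 13.

13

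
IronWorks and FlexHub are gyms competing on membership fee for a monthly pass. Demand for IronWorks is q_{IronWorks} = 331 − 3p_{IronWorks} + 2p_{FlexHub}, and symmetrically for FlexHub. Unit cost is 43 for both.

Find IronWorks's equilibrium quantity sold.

216

IronWorks's profit: π = (p_{IronWorks} − 43)(331 − 3p_{IronWorks} + 2p_{FlexHub}).
∂π/∂p_{IronWorks} = 460 − 6p_{IronWorks} + 2p_{FlexHub} = 0 ⇒ p_{IronWorks} = 230/3 + (1/3)p_{FlexHub}.
By symmetry p_{FlexHub} = p_{IronWorks}; substituting into the reaction function, (2/3)p_{IronWorks} = 230/3 and p_{IronWorks} = 115.
q_{IronWorks} = 331 − 3·115 + 2·115 = 216.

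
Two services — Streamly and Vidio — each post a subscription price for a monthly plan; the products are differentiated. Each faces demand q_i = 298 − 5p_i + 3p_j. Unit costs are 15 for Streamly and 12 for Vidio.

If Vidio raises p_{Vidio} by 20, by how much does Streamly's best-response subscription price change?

6

Streamly's profit: π = (p_{Streamly} − 15)(298 − 5p_{Streamly} + 3p_{Vidio}).
∂π/∂p_{Streamly} = 373 − 10p_{Streamly} + 3p_{Vidio} = 0 ⇒ p_{Streamly} = 37.3 + 0.3p_{Vidio}.
The reaction-function slope is 0.3, so a 20-unit rise in p_{Vidio} moves p_{Streamly} by 0.3 × 20 = 6. Streamly's best response rises — the actions are strategic complements.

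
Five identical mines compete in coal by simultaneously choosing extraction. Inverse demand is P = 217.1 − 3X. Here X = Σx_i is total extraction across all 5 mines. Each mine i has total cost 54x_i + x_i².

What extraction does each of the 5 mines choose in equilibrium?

A representative mine's profit is π_i = x_i(217.1 − 3X) − 54x_i − x_i², with X = x_i + Σ_{j≠i} x_j.
First-order condition: 163.1 − 8x_i − 3Σ_{j≠i} x_j = 0.
Imposing symmetry (x_j = x for all j) turns Σ_{j≠i} x_j into 4x, so 163.1 = 20x and x = 8.155.

8.155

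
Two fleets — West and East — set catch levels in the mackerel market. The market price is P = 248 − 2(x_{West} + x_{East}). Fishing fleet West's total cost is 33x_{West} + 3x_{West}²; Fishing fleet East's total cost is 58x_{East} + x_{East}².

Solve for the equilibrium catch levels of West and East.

16.25, 26.25

Fishing fleet West's profit: π = x_{West}(248 − 2(x_{West} + x_{East})) − 33x_{West} − 3x_{West}².
∂π/∂x_{West} = 215 − 10x_{West} − 2x_{East} = 0, so x_{West} = 21.5 − 0.2x_{East}.
For East: ∂π/∂x_{East} = 190 − 6x_{East} − 2x_{West} = 0 ⇒ x_{East} = 95/3 − (1/3)x_{West}.
Solving the two reaction functions simultaneously: (1 − (−0.2)(−1/3))x_{West} = 21.5 − 0.2·(95/3), so (14/15)x_{West} = 91/6 and x_{West} = 16.25.
Then x_{East} = 95/3 − (1/3)·16.25 = 26.25.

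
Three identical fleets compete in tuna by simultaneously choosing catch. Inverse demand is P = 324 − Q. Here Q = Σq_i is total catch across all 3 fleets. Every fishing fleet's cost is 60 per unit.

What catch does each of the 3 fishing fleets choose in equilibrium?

A representative fishing fleet's profit is π_i = q_i(324 − Q) − 60q_i, with Q = q_i + Σ_{j≠i} q_j.
First-order condition: 264 − 2q_i − Σ_{j≠i} q_j = 0.
With identical fishing fleets, set every q_j = q: then 264 − 2q − 2q = 0, i.e. q = 264/4 = 66.

66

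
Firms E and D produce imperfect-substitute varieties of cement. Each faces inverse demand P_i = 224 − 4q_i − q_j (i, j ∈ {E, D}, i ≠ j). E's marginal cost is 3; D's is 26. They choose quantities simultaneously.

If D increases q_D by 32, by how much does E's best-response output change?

Firm E's profit: π = q_E(224 − 4q_E − q_D) − 3q_E.
∂π/∂q_E = 221 − 8q_E − q_D = 0 ⇒ q_E = 27.625 − 0.125q_D.
The reaction-function slope is −0.125, so a 32-unit rise in q_D moves q_E by −0.125 × 32 = −4. E's best response falls — the actions are strategic substitutes.

-4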